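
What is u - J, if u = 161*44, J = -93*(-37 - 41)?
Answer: -170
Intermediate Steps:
J = 7254 (J = -93*(-78) = 7254)
u = 7084
u - J = 7084 - 1*7254 = 7084 - 7254 = -170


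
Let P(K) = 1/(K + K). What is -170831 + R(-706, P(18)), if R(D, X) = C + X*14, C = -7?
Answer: -3075077/18 ≈ -1.7084e+5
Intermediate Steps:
P(K) = 1/(2*K)
R(D, X) = -7 + 14*X (R(D, X) = -7 + X*14 = -7 + 14*X)
-170831 + R(-706, P(18)) = -170831 + (-7 + 14*((1/2)/18)) = -170831 + (-7 + 14*((1/2)*(1/18))) = -170831 + (-7 + 14*(1/36)) = -170831 + (-7 + 7/18) = -170831 - 119/18 = -3075077/18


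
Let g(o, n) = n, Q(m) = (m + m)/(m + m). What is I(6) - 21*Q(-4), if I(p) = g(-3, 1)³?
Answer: -20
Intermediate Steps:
Q(m) = 1 (Q(m) = (2*m)/((2*m)) = (2*m)*(1/(2*m)) = 1)
I(p) = 1 (I(p) = 1³ = 1)
I(6) - 21*Q(-4) = 1 - 21*1 = 1 - 21 = -20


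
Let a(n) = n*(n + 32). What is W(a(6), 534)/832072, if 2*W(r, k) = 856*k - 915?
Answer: 456189/1664144 ≈ 0.27413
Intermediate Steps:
a(n) = n*(32 + n)
W(r, k) = -915/2 + 428*k (W(r, k) = (856*k - 915)/2 = (-915 + 856*k)/2 = -915/2 + 428*k)
W(a(6), 534)/832072 = (-915/2 + 428*534)/832072 = (-915/2 + 228552)*(1/832072) = (456189/2)*(1/832072) = 456189/1664144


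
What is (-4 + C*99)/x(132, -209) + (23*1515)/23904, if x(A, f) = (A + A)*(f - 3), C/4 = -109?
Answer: 10354489/4645344 ≈ 2.2290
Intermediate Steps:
C = -436 (C = 4*(-109) = -436)
x(A, f) = 2*A*(-3 + f) (x(A, f) = (2*A)*(-3 + f) = 2*A*(-3 + f))
(-4 + C*99)/x(132, -209) + (23*1515)/23904 = (-4 - 436*99)/((2*132*(-3 - 209))) + (23*1515)/23904 = (-4 - 43164)/((2*132*(-212))) + 34845*(1/23904) = -43168/(-55968) + 11615/7968 = -43168*(-1/55968) + 11615/7968 = 1349/1749 + 11615/7968 = 10354489/4645344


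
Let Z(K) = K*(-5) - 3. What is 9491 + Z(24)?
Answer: 9368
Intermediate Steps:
Z(K) = -3 - 5*K (Z(K) = -5*K - 3 = -3 - 5*K)
9491 + Z(24) = 9491 + (-3 - 5*24) = 9491 + (-3 - 120) = 9491 - 123 = 9368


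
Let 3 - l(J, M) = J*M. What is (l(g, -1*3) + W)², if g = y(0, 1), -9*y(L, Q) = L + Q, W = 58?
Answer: 33124/9 ≈ 3680.4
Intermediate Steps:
y(L, Q) = -L/9 - Q/9 (y(L, Q) = -(L + Q)/9 = -L/9 - Q/9)
g = -⅑ (g = -⅑*0 - ⅑*1 = 0 - ⅑ = -⅑ ≈ -0.11111)
l(J, M) = 3 - J*M
(l(g, -1*3) + W)² = ((3 - 1*(-⅑)*(-1*3)) + 58)² = ((3 - 1*(-⅑)*(-3)) + 58)² = ((3 - ⅓) + 58)² = (8/3 + 58)² = (182/3)² = 33124/9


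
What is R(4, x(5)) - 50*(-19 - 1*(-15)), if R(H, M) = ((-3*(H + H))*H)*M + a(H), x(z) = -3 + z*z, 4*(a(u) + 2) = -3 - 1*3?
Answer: -3831/2 ≈ -1915.5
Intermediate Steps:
a(u) = -7/2 (a(u) = -2 + (-3 - 1*3)/4 = -2 + (-3 - 3)/4 = -2 + (1/4)*(-6) = -2 - 3/2 = -7/2)
x(z) = -3 + z**2
R(H, M) = -7/2 - 6*M*H**2 (R(H, M) = ((-3*(H + H))*H)*M - 7/2 = ((-6*H)*H)*M - 7/2 = (-6*H**2)*M - 7/2 = -6*M*H**2 - 7/2 = -7/2 - 6*M*H**2)
R(4, x(5)) - 50*(-19 - 1*(-15)) = (-7/2 - 6*(-3 + 5**2)*4**2) - 50*(-19 - 1*(-15)) = (-7/2 - 6*(-3 + 25)*16) - 50*(-19 + 15) = (-7/2 - 6*22*16) - 50*(-4) = (-7/2 - 2112) + 200 = -4231/2 + 200 = -3831/2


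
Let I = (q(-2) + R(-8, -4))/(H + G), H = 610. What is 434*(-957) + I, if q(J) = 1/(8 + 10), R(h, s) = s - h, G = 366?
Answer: -7296657911/17568 ≈ -4.1534e+5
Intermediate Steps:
q(J) = 1/18
I = 73/17568 (I = (1/18 + (-4 - 1*(-8)))/(610 + 366) = (1/18 + (-4 + 8))/976 = (1/18 + 4)*(1/976) = (73/18)*(1/976) = 73/17568 ≈ 0.0041553)
434*(-957) + I = 434*(-957) + 73/17568 = -415338 + 73/17568 = -7296657911/17568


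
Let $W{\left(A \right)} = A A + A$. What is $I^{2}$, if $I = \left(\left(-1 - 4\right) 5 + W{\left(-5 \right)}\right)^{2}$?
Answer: $625$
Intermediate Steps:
$W{\left(A \right)} = A + A^{2}$ ($W{\left(A \right)} = A^{2} + A = A + A^{2}$)
$I = 25$ ($I = \left(\left(-1 - 4\right) 5 - 5 \left(1 - 5\right)\right)^{2} = \left(\left(-5\right) 5 - -20\right)^{2} = \left(-25 + 20\right)^{2} = \left(-5\right)^{2} = 25$)
$I^{2} = 25^{2} = 625$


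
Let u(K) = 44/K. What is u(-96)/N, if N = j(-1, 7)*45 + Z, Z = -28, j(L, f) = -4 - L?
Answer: 11/3912 ≈ 0.0028119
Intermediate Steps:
N = -163 (N = (-4 - 1*(-1))*45 - 28 = (-4 + 1)*45 - 28 = -3*45 - 28 = -135 - 28 = -163)
u(-96)/N = (44/(-96))/(-163) = (44*(-1/96))*(-1/163) = -11/24*(-1/163) = 11/3912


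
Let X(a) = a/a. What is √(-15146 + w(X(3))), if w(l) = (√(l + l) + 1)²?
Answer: √(-15146 + (1 + √2)²) ≈ 123.05*I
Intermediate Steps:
X(a) = 1
w(l) = (1 + √2*√l)² (w(l) = (√(2*l) + 1)² = (√2*√l + 1)² = (1 + √2*√l)²)
√(-15146 + w(X(3))) = √(-15146 + (1 + √2*√1)²) = √(-15146 + (1 + √2*1)²) = √(-15146 + (1 + √2)²)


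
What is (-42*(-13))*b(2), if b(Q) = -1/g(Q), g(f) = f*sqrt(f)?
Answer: -273*sqrt(2)/2 ≈ -193.04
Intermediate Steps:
g(f) = f**(3/2)
b(Q) = -1/Q**(3/2) (b(Q) = -1/(Q**(3/2)) = -1/Q**(3/2))
(-42*(-13))*b(2) = (-42*(-13))*(-1/2**(3/2)) = 546*(-sqrt(2)/4) = -273*sqrt(2)/2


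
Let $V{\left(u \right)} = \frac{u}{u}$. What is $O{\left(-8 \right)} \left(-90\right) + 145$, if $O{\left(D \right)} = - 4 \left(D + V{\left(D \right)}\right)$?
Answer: $-2375$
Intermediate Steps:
$V{\left(u \right)} = 1$
$O{\left(D \right)} = -4 - 4 D$ ($O{\left(D \right)} = - 4 \left(D + 1\right) = - 4 \left(1 + D\right) = -4 - 4 D$)
$O{\left(-8 \right)} \left(-90\right) + 145 = \left(-4 - -32\right) \left(-90\right) + 145 = \left(-4 + 32\right) \left(-90\right) + 145 = 28 \left(-90\right) + 145 = -2520 + 145 = -2375$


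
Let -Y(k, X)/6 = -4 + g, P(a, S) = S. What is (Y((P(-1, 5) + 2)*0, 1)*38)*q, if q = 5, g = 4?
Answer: 0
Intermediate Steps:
Y(k, X) = 0 (Y(k, X) = -6*(-4 + 4) = -6*0 = 0)
(Y((P(-1, 5) + 2)*0, 1)*38)*q = (0*38)*5 = 0*5 = 0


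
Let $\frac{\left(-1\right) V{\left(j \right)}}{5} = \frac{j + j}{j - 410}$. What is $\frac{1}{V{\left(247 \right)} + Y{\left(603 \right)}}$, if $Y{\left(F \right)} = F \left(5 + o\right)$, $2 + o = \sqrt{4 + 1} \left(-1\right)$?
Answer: $\frac{48465931}{40105653964} + \frac{16021107 \sqrt{5}}{40105653964} \approx 0.0021017$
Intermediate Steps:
$o = -2 - \sqrt{5}$ ($o = -2 + \sqrt{4 + 1} \left(-1\right) = -2 + \sqrt{5} \left(-1\right) = -2 - \sqrt{5} \approx -4.2361$)
$V{\left(j \right)} = - \frac{10 j}{-410 + j}$ ($V{\left(j \right)} = - 5 \frac{j + j}{j - 410} = - 5 \frac{2 j}{-410 + j} = - \frac{10 j}{-410 + j}$)
$Y{\left(F \right)} = F \left(3 - \sqrt{5}\right)$ ($Y{\left(F \right)} = F \left(5 - \left(2 + \sqrt{5}\right)\right) = F \left(3 - \sqrt{5}\right)$)
$\frac{1}{V{\left(247 \right)} + Y{\left(603 \right)}} = \frac{1}{\left(-10\right) 247 \frac{1}{-410 + 247} + 603 \left(3 - \sqrt{5}\right)} = \frac{1}{\left(-10\right) 247 \frac{1}{-163} + \left(1809 - 603 \sqrt{5}\right)} = \frac{1}{\left(-10\right) 247 \left(- \frac{1}{163}\right) + \left(1809 - 603 \sqrt{5}\right)} = \frac{1}{\frac{2470}{163} + \left(1809 - 603 \sqrt{5}\right)} = \frac{1}{\frac{297337}{163} - 603 \sqrt{5}}$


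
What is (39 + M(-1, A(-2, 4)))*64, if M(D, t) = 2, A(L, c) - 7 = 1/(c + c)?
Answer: 2624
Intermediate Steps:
A(L, c) = 7 + 1/(2*c) (A(L, c) = 7 + 1/(c + c) = 7 + 1/(2*c))
(39 + M(-1, A(-2, 4)))*64 = (39 + 2)*64 = 41*64 = 2624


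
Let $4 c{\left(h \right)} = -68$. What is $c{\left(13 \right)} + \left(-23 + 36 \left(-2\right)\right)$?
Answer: $-112$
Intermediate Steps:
$c{\left(h \right)} = -17$ ($c{\left(h \right)} = \frac{1}{4} \left(-68\right) = -17$)
$c{\left(13 \right)} + \left(-23 + 36 \left(-2\right)\right) = -17 + \left(-23 + 36 \left(-2\right)\right) = -17 - 95 = -112$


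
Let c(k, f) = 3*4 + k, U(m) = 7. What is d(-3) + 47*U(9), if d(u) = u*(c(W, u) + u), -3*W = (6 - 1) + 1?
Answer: 308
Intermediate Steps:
W = -2 (W = -((6 - 1) + 1)/3 = -(5 + 1)/3 = -⅓*6 = -2)
c(k, f) = 12 + k
d(u) = u*(10 + u) (d(u) = u*((12 - 2) + u) = u*(10 + u))
d(-3) + 47*U(9) = -3*(10 - 3) + 47*7 = -3*7 + 329 = -21 + 329 = 308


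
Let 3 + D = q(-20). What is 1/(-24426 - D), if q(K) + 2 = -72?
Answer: -1/24349 ≈ -4.1069e-5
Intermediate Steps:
q(K) = -74 (q(K) = -2 - 72 = -74)
D = -77 (D = -3 - 74 = -77)
1/(-24426 - D) = 1/(-24426 - 1*(-77)) = 1/(-24426 + 77) = 1/(-24349) = -1/24349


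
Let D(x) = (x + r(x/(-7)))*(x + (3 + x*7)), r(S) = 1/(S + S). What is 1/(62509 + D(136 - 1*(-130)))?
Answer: 76/47828849 ≈ 1.5890e-6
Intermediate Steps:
r(S) = 1/(2*S)
D(x) = (3 + 8*x)*(x - 7/(2*x)) (D(x) = (x + 1/(2*((x/(-7)))))*(x + (3 + x*7)) = (x + 1/(2*((x*(-⅐)))))*(x + (3 + 7*x)) = (x + 1/(2*((-x/7))))*(3 + 8*x) = (x + (-7/x)/2)*(3 + 8*x) = (x - 7/(2*x))*(3 + 8*x) = (3 + 8*x)*(x - 7/(2*x)))
1/(62509 + D(136 - 1*(-130))) = 1/(62509 + (-28 + 3*(136 - 1*(-130)) + 8*(136 - 1*(-130))² - 21/(2*(136 - 1*(-130))))) = 1/(62509 + (-28 + 3*(136 + 130) + 8*(136 + 130)² - 21/(2*(136 + 130)))) = 1/(62509 + (-28 + 3*266 + 8*266² - 21/2/266)) = 1/(62509 + (-28 + 798 + 8*70756 - 21/2*1/266)) = 1/(62509 + (-28 + 798 + 566048 - 3/76)) = 1/(62509 + 43078165/76) = 1/(47828849/76) = 76/47828849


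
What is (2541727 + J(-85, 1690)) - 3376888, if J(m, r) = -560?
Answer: -835721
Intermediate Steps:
(2541727 + J(-85, 1690)) - 3376888 = (2541727 - 560) - 3376888 = 2541167 - 3376888 = -835721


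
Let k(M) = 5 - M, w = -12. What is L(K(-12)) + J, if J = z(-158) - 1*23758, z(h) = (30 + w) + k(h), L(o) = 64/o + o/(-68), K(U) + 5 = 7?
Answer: -800531/34 ≈ -23545.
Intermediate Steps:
K(U) = 2 (K(U) = -5 + 7 = 2)
L(o) = 64/o - o/68 (L(o) = 64/o + o*(-1/68) = 64/o - o/68)
z(h) = 23 - h (z(h) = (30 - 12) + (5 - h) = 18 + (5 - h) = 23 - h)
J = -23577 (J = (23 - 1*(-158)) - 1*23758 = (23 + 158) - 23758 = 181 - 23758 = -23577)
L(K(-12)) + J = (64/2 - 1/68*2) - 23577 = (64*(½) - 1/34) - 23577 = (32 - 1/34) - 23577 = 1087/34 - 23577 = -800531/34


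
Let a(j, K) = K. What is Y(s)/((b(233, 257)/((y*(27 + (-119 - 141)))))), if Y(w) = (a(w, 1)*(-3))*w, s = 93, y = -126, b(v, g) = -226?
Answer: 4095441/113 ≈ 36243.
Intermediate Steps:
Y(w) = -3*w (Y(w) = (1*(-3))*w = -3*w)
Y(s)/((b(233, 257)/((y*(27 + (-119 - 141)))))) = (-3*93)/((-226*(-1/(126*(27 + (-119 - 141)))))) = -279/((-226*(-1/(126*(27 - 260))))) = -279/((-226/((-126*(-233))))) = -279/((-226/29358)) = -279/((-226*1/29358)) = -279/(-113/14679) = -279*(-14679/113) = 4095441/113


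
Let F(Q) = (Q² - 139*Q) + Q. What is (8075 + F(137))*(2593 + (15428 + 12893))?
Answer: 245395332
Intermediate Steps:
F(Q) = Q² - 138*Q
(8075 + F(137))*(2593 + (15428 + 12893)) = (8075 + 137*(-138 + 137))*(2593 + (15428 + 12893)) = (8075 + 137*(-1))*(2593 + 28321) = (8075 - 137)*30914 = 7938*30914 = 245395332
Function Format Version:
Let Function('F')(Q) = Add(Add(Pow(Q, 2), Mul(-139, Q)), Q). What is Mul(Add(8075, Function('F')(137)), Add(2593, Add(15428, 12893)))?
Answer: 245395332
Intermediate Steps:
Function('F')(Q) = Add(Pow(Q, 2), Mul(-138, Q))
Mul(Add(8075, Function('F')(137)), Add(2593, Add(15428, 12893))) = Mul(Add(8075, Mul(137, Add(-138, 137))), Add(2593, Add(15428, 12893))) = Mul(Add(8075, Mul(137, -1)), Add(2593, 28321)) = Mul(Add(8075, -137), 30914) = Mul(7938, 30914) = 245395332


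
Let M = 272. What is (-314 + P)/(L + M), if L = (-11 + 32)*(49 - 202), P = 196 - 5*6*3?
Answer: 208/2941 ≈ 0.070724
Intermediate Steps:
P = 106 (P = 196 - 30*3 = 196 - 1*90 = 196 - 90 = 106)
L = -3213 (L = 21*(-153) = -3213)
(-314 + P)/(L + M) = (-314 + 106)/(-3213 + 272) = -208/(-2941) = -208*(-1/2941) = 208/2941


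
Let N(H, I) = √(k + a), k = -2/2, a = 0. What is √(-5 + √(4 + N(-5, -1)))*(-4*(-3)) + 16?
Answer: 16 + 12*√(-5 + √(4 + I)) ≈ 16.861 + 20.749*I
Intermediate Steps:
k = -1 (k = -2*½ = -1)
N(H, I) = I (N(H, I) = √(-1 + 0) = √(-1) = I)
√(-5 + √(4 + N(-5, -1)))*(-4*(-3)) + 16 = √(-5 + √(4 + I))*(-4*(-3)) + 16 = √(-5 + √(4 + I))*12 + 16 = 12*√(-5 + √(4 + I)) + 16 = 16 + 12*√(-5 + √(4 + I))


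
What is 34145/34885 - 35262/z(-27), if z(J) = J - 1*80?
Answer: 246753677/746539 ≈ 330.53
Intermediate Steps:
z(J) = -80 + J (z(J) = J - 80 = -80 + J)
34145/34885 - 35262/z(-27) = 34145/34885 - 35262/(-80 - 27) = 34145*(1/34885) - 35262/(-107) = 6829/6977 - 35262*(-1/107) = 6829/6977 + 35262/107 = 246753677/746539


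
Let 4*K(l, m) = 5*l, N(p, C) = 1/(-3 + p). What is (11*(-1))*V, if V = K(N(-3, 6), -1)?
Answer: 55/24 ≈ 2.2917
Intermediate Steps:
K(l, m) = 5*l/4 (K(l, m) = (5*l)/4 = 5*l/4)
V = -5/24 (V = 5/(4*(-3 - 3)) = (5/4)/(-6) = (5/4)*(-⅙) = -5/24 ≈ -0.20833)
(11*(-1))*V = (11*(-1))*(-5/24) = -11*(-5/24) = 55/24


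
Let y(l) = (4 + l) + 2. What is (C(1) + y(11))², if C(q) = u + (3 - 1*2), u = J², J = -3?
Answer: 729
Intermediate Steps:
u = 9 (u = (-3)² = 9)
y(l) = 6 + l
C(q) = 10 (C(q) = 9 + (3 - 1*2) = 9 + (3 - 2) = 9 + 1 = 10)
(C(1) + y(11))² = (10 + (6 + 11))² = (10 + 17)² = 27² = 729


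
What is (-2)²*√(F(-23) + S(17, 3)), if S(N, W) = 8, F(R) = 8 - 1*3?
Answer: 4*√13 ≈ 14.422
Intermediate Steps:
F(R) = 5 (F(R) = 8 - 3 = 5)
(-2)²*√(F(-23) + S(17, 3)) = (-2)²*√(5 + 8) = 4*√13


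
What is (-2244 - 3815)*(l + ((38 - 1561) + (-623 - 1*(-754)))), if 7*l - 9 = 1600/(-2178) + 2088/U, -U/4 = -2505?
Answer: 53638267176301/6365205 ≈ 8.4268e+6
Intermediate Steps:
U = 10020 (U = -4*(-2505) = 10020)
l = 7705321/6365205 (l = 9/7 + (1600/(-2178) + 2088/10020)/7 = 9/7 + (1600*(-1/2178) + 2088*(1/10020))/7 = 9/7 + (-800/1089 + 174/835)/7 = 9/7 + (1/7)*(-478514/909315) = 9/7 - 478514/6365205 = 7705321/6365205 ≈ 1.2105)
(-2244 - 3815)*(l + ((38 - 1561) + (-623 - 1*(-754)))) = (-2244 - 3815)*(7705321/6365205 + ((38 - 1561) + (-623 - 1*(-754)))) = -6059*(7705321/6365205 + (-1523 + (-623 + 754))) = -6059*(7705321/6365205 + (-1523 + 131)) = -6059*(7705321/6365205 - 1392) = -6059*(-8852660039/6365205) = 53638267176301/6365205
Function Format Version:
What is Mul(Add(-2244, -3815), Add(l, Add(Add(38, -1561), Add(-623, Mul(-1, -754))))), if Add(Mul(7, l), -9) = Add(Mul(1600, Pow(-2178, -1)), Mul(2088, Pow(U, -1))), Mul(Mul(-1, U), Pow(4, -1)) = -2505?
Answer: Rational(53638267176301, 6365205) ≈ 8.4268e+6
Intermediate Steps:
U = 10020 (U = Mul(-4, -2505) = 10020)
l = Rational(7705321, 6365205) (l = Add(Rational(9, 7), Mul(Rational(1, 7), Add(Mul(1600, Pow(-2178, -1)), Mul(2088, Pow(10020, -1))))) = Add(Rational(9, 7), Mul(Rational(1, 7), Add(Mul(1600, Rational(-1, 2178)), Mul(2088, Rational(1, 10020))))) = Add(Rational(9, 7), Mul(Rational(1, 7), Add(Rational(-800, 1089), Rational(174, 835)))) = Add(Rational(9, 7), Mul(Rational(1, 7), Rational(-478514, 909315))) = Add(Rational(9, 7), Rational(-478514, 6365205)) = Rational(7705321, 6365205) ≈ 1.2105)
Mul(Add(-2244, -3815), Add(l, Add(Add(38, -1561), Add(-623, Mul(-1, -754))))) = Mul(Add(-2244, -3815), Add(Rational(7705321, 6365205), Add(Add(38, -1561), Add(-623, Mul(-1, -754))))) = Mul(-6059, Add(Rational(7705321, 6365205), Add(-1523, Add(-623, 754)))) = Mul(-6059, Add(Rational(7705321, 6365205), Add(-1523, 131))) = Mul(-6059, Add(Rational(7705321, 6365205), -1392)) = Mul(-6059, Rational(-8852660039, 6365205)) = Rational(53638267176301, 6365205)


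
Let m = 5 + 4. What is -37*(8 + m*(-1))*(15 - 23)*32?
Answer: -9472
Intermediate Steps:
m = 9
-37*(8 + m*(-1))*(15 - 23)*32 = -37*(8 + 9*(-1))*(15 - 23)*32 = -37*(8 - 9)*(-8)*32 = -(-37)*(-8)*32 = -37*8*32 = -296*32 = -9472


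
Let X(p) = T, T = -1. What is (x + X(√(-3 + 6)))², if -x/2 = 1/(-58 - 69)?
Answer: 15625/16129 ≈ 0.96875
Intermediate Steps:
X(p) = -1
x = 2/127 (x = -2/(-58 - 69) = -2/(-127) = -2*(-1/127) = 2/127 ≈ 0.015748)
(x + X(√(-3 + 6)))² = (2/127 - 1)² = (-125/127)² = 15625/16129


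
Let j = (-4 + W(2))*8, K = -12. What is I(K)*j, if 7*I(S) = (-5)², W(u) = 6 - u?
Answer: 0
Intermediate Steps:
j = 0 (j = (-4 + (6 - 1*2))*8 = (-4 + (6 - 2))*8 = (-4 + 4)*8 = 0*8 = 0)
I(S) = 25/7 (I(S) = (⅐)*(-5)² = (⅐)*25 = 25/7)
I(K)*j = (25/7)*0 = 0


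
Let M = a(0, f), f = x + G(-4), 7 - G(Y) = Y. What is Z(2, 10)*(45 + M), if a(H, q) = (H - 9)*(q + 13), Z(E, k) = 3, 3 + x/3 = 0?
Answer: -270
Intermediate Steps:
x = -9 (x = -9 + 3*0 = -9 + 0 = -9)
G(Y) = 7 - Y
f = 2 (f = -9 + (7 - 1*(-4)) = -9 + (7 + 4) = -9 + 11 = 2)
a(H, q) = (-9 + H)*(13 + q)
M = -135 (M = -117 - 9*2 + 13*0 + 0*2 = -117 - 18 + 0 + 0 = -135)
Z(2, 10)*(45 + M) = 3*(45 - 135) = 3*(-90) = -270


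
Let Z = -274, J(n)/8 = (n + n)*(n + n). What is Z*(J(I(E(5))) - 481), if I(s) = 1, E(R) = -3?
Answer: 123026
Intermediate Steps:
J(n) = 32*n² (J(n) = 8*((n + n)*(n + n)) = 8*((2*n)*(2*n)) = 8*(4*n²) = 32*n²)
Z*(J(I(E(5))) - 481) = -274*(32*1² - 481) = -274*(32*1 - 481) = -274*(32 - 481) = -274*(-449) = 123026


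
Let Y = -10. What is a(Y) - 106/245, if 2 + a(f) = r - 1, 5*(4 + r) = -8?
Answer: -2213/245 ≈ -9.0327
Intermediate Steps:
r = -28/5 (r = -4 + (⅕)*(-8) = -4 - 8/5 = -28/5 ≈ -5.6000)
a(f) = -43/5 (a(f) = -2 + (-28/5 - 1) = -2 - 33/5 = -43/5)
a(Y) - 106/245 = -43/5 - 106/245 = -2213/245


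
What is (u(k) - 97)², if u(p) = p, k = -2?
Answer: 9801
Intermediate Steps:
(u(k) - 97)² = (-2 - 97)² = (-99)² = 9801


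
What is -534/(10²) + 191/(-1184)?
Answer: -162839/29600 ≈ -5.5013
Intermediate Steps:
-534/(10²) + 191/(-1184) = -534/100 + 191*(-1/1184) = -534*1/100 - 191/1184 = -267/50 - 191/1184 = -162839/29600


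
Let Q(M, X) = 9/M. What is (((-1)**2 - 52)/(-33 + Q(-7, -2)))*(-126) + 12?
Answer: -7017/40 ≈ -175.43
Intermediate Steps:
(((-1)**2 - 52)/(-33 + Q(-7, -2)))*(-126) + 12 = (((-1)**2 - 52)/(-33 + 9/(-7)))*(-126) + 12 = ((1 - 52)/(-33 + 9*(-1/7)))*(-126) + 12 = -51/(-33 - 9/7)*(-126) + 12 = -51/(-240/7)*(-126) + 12 = -51*(-7/240)*(-126) + 12 = (119/80)*(-126) + 12 = -7497/40 + 12 = -7017/40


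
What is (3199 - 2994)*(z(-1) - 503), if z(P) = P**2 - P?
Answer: -102705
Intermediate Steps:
(3199 - 2994)*(z(-1) - 503) = (3199 - 2994)*(-(-1 - 1) - 503) = 205*(-1*(-2) - 503) = 205*(2 - 503) = 205*(-501) = -102705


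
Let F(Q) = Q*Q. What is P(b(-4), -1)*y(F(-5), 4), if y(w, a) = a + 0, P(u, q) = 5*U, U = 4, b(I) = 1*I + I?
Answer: 80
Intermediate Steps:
b(I) = 2*I (b(I) = I + I = 2*I)
F(Q) = Q²
P(u, q) = 20 (P(u, q) = 5*4 = 20)
y(w, a) = a
P(b(-4), -1)*y(F(-5), 4) = 20*4 = 80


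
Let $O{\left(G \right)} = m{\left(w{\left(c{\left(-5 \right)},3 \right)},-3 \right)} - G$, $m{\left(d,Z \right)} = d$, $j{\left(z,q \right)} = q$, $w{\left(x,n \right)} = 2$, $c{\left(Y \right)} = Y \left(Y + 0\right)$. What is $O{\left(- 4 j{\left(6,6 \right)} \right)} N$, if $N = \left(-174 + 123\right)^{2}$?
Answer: $67626$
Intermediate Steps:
$c{\left(Y \right)} = Y^{2}$ ($c{\left(Y \right)} = Y Y = Y^{2}$)
$N = 2601$ ($N = \left(-51\right)^{2} = 2601$)
$O{\left(G \right)} = 2 - G$
$O{\left(- 4 j{\left(6,6 \right)} \right)} N = \left(2 - \left(-4\right) 6\right) 2601 = \left(2 - -24\right) 2601 = \left(2 + 24\right) 2601 = 26 \cdot 2601 = 67626$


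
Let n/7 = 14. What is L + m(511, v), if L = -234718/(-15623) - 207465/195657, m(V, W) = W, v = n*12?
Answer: 1212473394589/1018916437 ≈ 1190.0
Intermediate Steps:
n = 98 (n = 7*14 = 98)
v = 1176 (v = 98*12 = 1176)
L = 14227664677/1018916437 (L = -234718*(-1/15623) - 207465*1/195657 = 234718/15623 - 69155/65219 = 14227664677/1018916437 ≈ 13.964)
L + m(511, v) = 14227664677/1018916437 + 1176 = 1212473394589/1018916437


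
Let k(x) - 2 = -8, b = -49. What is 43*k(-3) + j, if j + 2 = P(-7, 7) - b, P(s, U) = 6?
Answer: -205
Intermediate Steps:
j = 53 (j = -2 + (6 - 1*(-49)) = -2 + (6 + 49) = -2 + 55 = 53)
k(x) = -6 (k(x) = 2 - 8 = -6)
43*k(-3) + j = 43*(-6) + 53 = -258 + 53 = -205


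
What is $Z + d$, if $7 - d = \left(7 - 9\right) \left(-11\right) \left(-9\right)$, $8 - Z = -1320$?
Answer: $1533$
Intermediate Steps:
$Z = 1328$ ($Z = 8 - -1320 = 8 + 1320 = 1328$)
$d = 205$ ($d = 7 - \left(7 - 9\right) \left(-11\right) \left(-9\right) = 7 - \left(-2\right) \left(-11\right) \left(-9\right) = 7 - 22 \left(-9\right) = 7 - -198 = 7 + 198 = 205$)
$Z + d = 1328 + 205 = 1533$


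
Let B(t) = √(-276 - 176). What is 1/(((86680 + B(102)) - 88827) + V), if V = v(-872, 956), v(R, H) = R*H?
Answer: -835779/698526537293 - 2*I*√113/698526537293 ≈ -1.1965e-6 - 3.0436e-11*I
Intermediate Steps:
B(t) = 2*I*√113 (B(t) = √(-452) = 2*I*√113)
v(R, H) = H*R
V = -833632 (V = 956*(-872) = -833632)
1/(((86680 + B(102)) - 88827) + V) = 1/(((86680 + 2*I*√113) - 88827) - 833632) = 1/((-2147 + 2*I*√113) - 833632) = 1/(-835779 + 2*I*√113)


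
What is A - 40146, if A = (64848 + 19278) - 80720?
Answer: -36740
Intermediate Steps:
A = 3406 (A = 84126 - 80720 = 3406)
A - 40146 = 3406 - 40146 = -36740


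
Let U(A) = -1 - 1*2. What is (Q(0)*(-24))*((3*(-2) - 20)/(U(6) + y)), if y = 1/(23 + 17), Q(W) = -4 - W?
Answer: 99840/119 ≈ 838.99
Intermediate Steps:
y = 1/40 ≈ 0.025000
U(A) = -3 (U(A) = -1 - 2 = -3)
(Q(0)*(-24))*((3*(-2) - 20)/(U(6) + y)) = ((-4 - 1*0)*(-24))*((3*(-2) - 20)/(-3 + 1/40)) = ((-4 + 0)*(-24))*((-6 - 20)/(-119/40)) = (-4*(-24))*(-26*(-40/119)) = 96*(1040/119) = 99840/119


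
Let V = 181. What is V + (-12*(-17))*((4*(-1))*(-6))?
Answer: 5077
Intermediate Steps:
V + (-12*(-17))*((4*(-1))*(-6)) = 181 + (-12*(-17))*((4*(-1))*(-6)) = 181 + 204*(-4*(-6)) = 181 + 204*24 = 181 + 4896 = 5077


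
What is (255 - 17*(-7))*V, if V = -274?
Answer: -102476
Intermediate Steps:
(255 - 17*(-7))*V = (255 - 17*(-7))*(-274) = (255 + 119)*(-274) = 374*(-274) = -102476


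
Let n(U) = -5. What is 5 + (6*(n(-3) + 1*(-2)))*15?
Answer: -625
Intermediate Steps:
5 + (6*(n(-3) + 1*(-2)))*15 = 5 + (6*(-5 + 1*(-2)))*15 = 5 + (6*(-5 - 2))*15 = 5 + (6*(-7))*15 = 5 - 42*15 = 5 - 630 = -625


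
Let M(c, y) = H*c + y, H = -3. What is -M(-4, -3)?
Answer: -9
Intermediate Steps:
M(c, y) = y - 3*c (M(c, y) = -3*c + y = y - 3*c)
-M(-4, -3) = -(-3 - 3*(-4)) = -(-3 + 12) = -1*9 = -9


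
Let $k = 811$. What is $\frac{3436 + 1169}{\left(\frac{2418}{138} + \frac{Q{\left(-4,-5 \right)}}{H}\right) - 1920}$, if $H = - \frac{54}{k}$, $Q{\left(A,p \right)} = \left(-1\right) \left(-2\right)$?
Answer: $- \frac{2859705}{1200092} \approx -2.3829$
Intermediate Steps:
$Q{\left(A,p \right)} = 2$
$H = - \frac{54}{811} \approx -0.066584$
$\frac{3436 + 1169}{\left(\frac{2418}{138} + \frac{Q{\left(-4,-5 \right)}}{H}\right) - 1920} = \frac{3436 + 1169}{\left(\frac{2418}{138} + \frac{2}{- \frac{54}{811}}\right) - 1920} = \frac{4605}{\left(2418 \cdot \frac{1}{138} + 2 \left(- \frac{811}{54}\right)\right) - 1920} = \frac{4605}{\left(\frac{403}{23} - \frac{811}{27}\right) - 1920} = \frac{4605}{- \frac{7772}{621} - 1920} = \frac{4605}{- \frac{1200092}{621}} = 4605 \left(- \frac{621}{1200092}\right) = - \frac{2859705}{1200092}$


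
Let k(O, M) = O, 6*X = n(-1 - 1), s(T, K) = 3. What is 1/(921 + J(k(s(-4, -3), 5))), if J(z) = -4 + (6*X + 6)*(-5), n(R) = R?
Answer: 1/897 ≈ 0.0011148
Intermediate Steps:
X = -⅓ (X = (-1 - 1)/6 = (⅙)*(-2) = -⅓ ≈ -0.33333)
J(z) = -24 (J(z) = -4 + (6*(-⅓) + 6)*(-5) = -4 + (-2 + 6)*(-5) = -4 + 4*(-5) = -4 - 20 = -24)
1/(921 + J(k(s(-4, -3), 5))) = 1/(921 - 24) = 1/897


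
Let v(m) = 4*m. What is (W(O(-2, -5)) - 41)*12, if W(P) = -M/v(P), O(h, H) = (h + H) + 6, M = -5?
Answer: -507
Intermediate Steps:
O(h, H) = 6 + H + h (O(h, H) = (H + h) + 6 = 6 + H + h)
W(P) = 5/(4*P) (W(P) = -(-5)/(4*P) = 5/(4*P))
(W(O(-2, -5)) - 41)*12 = (5/(4*(6 - 5 - 2)) - 41)*12 = ((5/4)/(-1) - 41)*12 = ((5/4)*(-1) - 41)*12 = (-5/4 - 41)*12 = -169/4*12 = -507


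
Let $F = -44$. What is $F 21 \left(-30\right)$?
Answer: $27720$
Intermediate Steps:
$F 21 \left(-30\right) = \left(-44\right) 21 \left(-30\right) = \left(-924\right) \left(-30\right) = 27720$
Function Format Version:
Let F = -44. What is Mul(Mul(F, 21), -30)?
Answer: 27720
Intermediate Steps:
Mul(Mul(F, 21), -30) = Mul(Mul(-44, 21), -30) = Mul(-924, -30) = 27720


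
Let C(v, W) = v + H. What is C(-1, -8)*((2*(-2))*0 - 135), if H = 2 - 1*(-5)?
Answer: -810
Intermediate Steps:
H = 7 (H = 2 + 5 = 7)
C(v, W) = 7 + v (C(v, W) = v + 7 = 7 + v)
C(-1, -8)*((2*(-2))*0 - 135) = (7 - 1)*((2*(-2))*0 - 135) = 6*(-4*0 - 135) = 6*(0 - 135) = 6*(-135) = -810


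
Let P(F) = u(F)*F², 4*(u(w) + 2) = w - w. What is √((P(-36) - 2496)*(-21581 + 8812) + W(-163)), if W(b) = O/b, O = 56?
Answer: 2*√431538159310/163 ≈ 8060.3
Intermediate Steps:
u(w) = -2 (u(w) = -2 + (w - w)/4 = -2 + (¼)*0 = -2 + 0 = -2)
W(b) = 56/b
P(F) = -2*F²
√((P(-36) - 2496)*(-21581 + 8812) + W(-163)) = √((-2*(-36)² - 2496)*(-21581 + 8812) + 56/(-163)) = √((-2*1296 - 2496)*(-12769) + 56*(-1/163)) = √((-2592 - 2496)*(-12769) - 56/163) = √(-5088*(-12769) - 56/163) = √(64968672 - 56/163) = √(10589893480/163) = 2*√431538159310/163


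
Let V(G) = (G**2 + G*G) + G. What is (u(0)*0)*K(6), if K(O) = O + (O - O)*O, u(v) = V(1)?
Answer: 0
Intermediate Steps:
V(G) = G + 2*G**2 (V(G) = (G**2 + G**2) + G = 2*G**2 + G = G + 2*G**2)
u(v) = 3 (u(v) = 1*(1 + 2*1) = 1*(1 + 2) = 1*3 = 3)
K(O) = O (K(O) = O + 0*O = O + 0 = O)
(u(0)*0)*K(6) = (3*0)*6 = 0*6 = 0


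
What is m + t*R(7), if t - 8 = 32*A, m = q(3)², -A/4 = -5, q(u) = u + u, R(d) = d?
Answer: 4572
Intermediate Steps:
q(u) = 2*u
A = 20 (A = -4*(-5) = 20)
m = 36 (m = (2*3)² = 6² = 36)
t = 648 (t = 8 + 32*20 = 8 + 640 = 648)
m + t*R(7) = 36 + 648*7 = 36 + 4536 = 4572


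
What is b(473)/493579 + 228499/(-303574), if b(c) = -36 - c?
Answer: -112936827087/149837751346 ≈ -0.75373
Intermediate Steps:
b(473)/493579 + 228499/(-303574) = (-36 - 1*473)/493579 + 228499/(-303574) = (-36 - 473)*(1/493579) + 228499*(-1/303574) = -509*1/493579 - 228499/303574 = -509/493579 - 228499/303574 = -112936827087/149837751346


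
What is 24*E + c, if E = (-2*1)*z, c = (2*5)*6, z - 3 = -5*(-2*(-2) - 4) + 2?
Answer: -180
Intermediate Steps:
z = 5 (z = 3 + (-5*(-2*(-2) - 4) + 2) = 3 + (-5*(4 - 4) + 2) = 3 + (-5*0 + 2) = 3 + (0 + 2) = 3 + 2 = 5)
c = 60 (c = 10*6 = 60)
E = -10 (E = -2*1*5 = -2*5 = -10)
24*E + c = 24*(-10) + 60 = -240 + 60 = -180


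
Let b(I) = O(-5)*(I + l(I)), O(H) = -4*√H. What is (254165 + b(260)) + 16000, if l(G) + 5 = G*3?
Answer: 270165 - 4140*I*√5 ≈ 2.7017e+5 - 9257.3*I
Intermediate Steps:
l(G) = -5 + 3*G (l(G) = -5 + G*3 = -5 + 3*G)
b(I) = -4*I*√5*(-5 + 4*I) (b(I) = (-4*I*√5)*(I + (-5 + 3*I)) = (-4*I*√5)*(-5 + 4*I) = -4*I*√5*(-5 + 4*I))
(254165 + b(260)) + 16000 = (254165 + I*√5*(20 - 16*260)) + 16000 = (254165 + I*√5*(20 - 4160)) + 16000 = (254165 + I*√5*(-4140)) + 16000 = (254165 - 4140*I*√5) + 16000 = 270165 - 4140*I*√5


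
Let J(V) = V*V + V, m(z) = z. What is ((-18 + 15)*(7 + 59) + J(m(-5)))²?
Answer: 31684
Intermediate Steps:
J(V) = V + V² (J(V) = V² + V = V + V²)
((-18 + 15)*(7 + 59) + J(m(-5)))² = ((-18 + 15)*(7 + 59) - 5*(1 - 5))² = (-3*66 - 5*(-4))² = (-198 + 20)² = (-178)² = 31684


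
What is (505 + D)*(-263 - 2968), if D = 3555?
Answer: -13117860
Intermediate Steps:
(505 + D)*(-263 - 2968) = (505 + 3555)*(-263 - 2968) = 4060*(-3231) = -13117860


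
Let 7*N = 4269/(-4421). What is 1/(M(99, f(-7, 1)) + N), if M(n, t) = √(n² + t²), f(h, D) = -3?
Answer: 44037581/3131727890643 + 957716809*√1090/3131727890643 ≈ 0.010110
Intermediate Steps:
N = -4269/30947 (N = (4269/(-4421))/7 = (4269*(-1/4421))/7 = (⅐)*(-4269/4421) = -4269/30947 ≈ -0.13795)
1/(M(99, f(-7, 1)) + N) = 1/(√(99² + (-3)²) - 4269/30947) = 1/(√(9801 + 9) - 4269/30947) = 1/(√9810 - 4269/30947) = 1/(3*√1090 - 4269/30947) = 1/(-4269/30947 + 3*√1090)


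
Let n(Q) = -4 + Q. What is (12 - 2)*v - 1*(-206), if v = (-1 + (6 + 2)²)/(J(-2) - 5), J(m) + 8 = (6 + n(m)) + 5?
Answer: 509/4 ≈ 127.25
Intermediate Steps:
J(m) = -1 + m (J(m) = -8 + ((6 + (-4 + m)) + 5) = -8 + ((2 + m) + 5) = -8 + (7 + m) = -1 + m)
v = -63/8 (v = (-1 + (6 + 2)²)/((-1 - 2) - 5) = (-1 + 8²)/(-3 - 5) = (-1 + 64)/(-8) = 63*(-⅛) = -63/8 ≈ -7.8750)
(12 - 2)*v - 1*(-206) = (12 - 2)*(-63/8) - 1*(-206) = 10*(-63/8) + 206 = -315/4 + 206 = 509/4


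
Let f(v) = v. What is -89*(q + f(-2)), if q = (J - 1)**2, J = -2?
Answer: -623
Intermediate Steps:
q = 9 (q = (-2 - 1)**2 = (-3)**2 = 9)
-89*(q + f(-2)) = -89*(9 - 2) = -89*7 = -623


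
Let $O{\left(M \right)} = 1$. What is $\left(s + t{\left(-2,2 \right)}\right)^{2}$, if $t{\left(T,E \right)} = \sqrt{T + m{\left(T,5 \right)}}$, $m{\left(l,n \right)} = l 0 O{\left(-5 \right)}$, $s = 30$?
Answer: $\left(30 + i \sqrt{2}\right)^{2} \approx 898.0 + 84.853 i$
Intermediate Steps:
$m{\left(l,n \right)} = 0$ ($m{\left(l,n \right)} = l 0 \cdot 1 = 0 \cdot 1 = 0$)
$t{\left(T,E \right)} = \sqrt{T}$ ($t{\left(T,E \right)} = \sqrt{T + 0} = \sqrt{T}$)
$\left(s + t{\left(-2,2 \right)}\right)^{2} = \left(30 + \sqrt{-2}\right)^{2} = \left(30 + i \sqrt{2}\right)^{2}$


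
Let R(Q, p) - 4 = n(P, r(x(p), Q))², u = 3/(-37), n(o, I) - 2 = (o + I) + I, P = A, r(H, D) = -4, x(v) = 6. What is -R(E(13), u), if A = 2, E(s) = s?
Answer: -20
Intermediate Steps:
P = 2
n(o, I) = 2 + o + 2*I (n(o, I) = 2 + ((o + I) + I) = 2 + ((I + o) + I) = 2 + (o + 2*I) = 2 + o + 2*I)
u = -3/37 (u = -1/37*3 = -3/37 ≈ -0.081081)
R(Q, p) = 20 (R(Q, p) = 4 + (2 + 2 + 2*(-4))² = 4 + (2 + 2 - 8)² = 4 + (-4)² = 4 + 16 = 20)
-R(E(13), u) = -1*20 = -20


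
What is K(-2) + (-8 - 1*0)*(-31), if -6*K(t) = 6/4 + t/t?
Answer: 2971/12 ≈ 247.58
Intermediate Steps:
K(t) = -5/12 (K(t) = -(6/4 + t/t)/6 = -(6*(¼) + 1)/6 = -(3/2 + 1)/6 = -⅙*5/2 = -5/12)
K(-2) + (-8 - 1*0)*(-31) = -5/12 + (-8 - 1*0)*(-31) = -5/12 + (-8 + 0)*(-31) = -5/12 - 8*(-31) = -5/12 + 248 = 2971/12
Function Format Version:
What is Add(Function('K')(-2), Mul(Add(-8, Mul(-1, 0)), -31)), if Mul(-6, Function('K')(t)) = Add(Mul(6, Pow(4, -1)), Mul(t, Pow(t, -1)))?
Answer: Rational(2971, 12) ≈ 247.58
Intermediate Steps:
Function('K')(t) = Rational(-5, 12) (Function('K')(t) = Mul(Rational(-1, 6), Add(Mul(6, Pow(4, -1)), Mul(t, Pow(t, -1)))) = Mul(Rational(-1, 6), Add(Mul(6, Rational(1, 4)), 1)) = Mul(Rational(-1, 6), Add(Rational(3, 2), 1)) = Mul(Rational(-1, 6), Rational(5, 2)) = Rational(-5, 12))
Add(Function('K')(-2), Mul(Add(-8, Mul(-1, 0)), -31)) = Add(Rational(-5, 12), Mul(Add(-8, Mul(-1, 0)), -31)) = Add(Rational(-5, 12), Mul(Add(-8, 0), -31)) = Add(Rational(-5, 12), Mul(-8, -31)) = Add(Rational(-5, 12), 248) = Rational(2971, 12)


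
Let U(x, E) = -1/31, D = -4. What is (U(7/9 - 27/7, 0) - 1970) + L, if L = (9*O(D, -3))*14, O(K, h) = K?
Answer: -76695/31 ≈ -2474.0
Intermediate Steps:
L = -504 (L = (9*(-4))*14 = -36*14 = -504)
U(x, E) = -1/31 (U(x, E) = -1*1/31 = -1/31)
(U(7/9 - 27/7, 0) - 1970) + L = (-1/31 - 1970) - 504 = -61071/31 - 504 = -76695/31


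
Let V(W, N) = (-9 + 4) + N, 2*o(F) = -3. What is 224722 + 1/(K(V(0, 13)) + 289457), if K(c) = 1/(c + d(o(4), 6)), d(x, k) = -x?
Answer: 1235900212589/5499685 ≈ 2.2472e+5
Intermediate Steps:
o(F) = -3/2 (o(F) = (½)*(-3) = -3/2)
V(W, N) = -5 + N
K(c) = 1/(3/2 + c) (K(c) = 1/(c - 1*(-3/2)) = 1/(c + 3/2) = 1/(3/2 + c))
224722 + 1/(K(V(0, 13)) + 289457) = 224722 + 1/(2/(3 + 2*(-5 + 13)) + 289457) = 224722 + 1/(2/(3 + 2*8) + 289457) = 224722 + 1/(2/(3 + 16) + 289457) = 224722 + 1/(2/19 + 289457) = 224722 + 1/(5499685/19) = 224722 + 19/5499685 = 1235900212589/5499685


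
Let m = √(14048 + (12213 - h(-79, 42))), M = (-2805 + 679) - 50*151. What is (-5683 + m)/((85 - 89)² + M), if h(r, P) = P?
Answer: 5683/9660 - √26219/9660 ≈ 0.57154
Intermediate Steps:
M = -9676 (M = -2126 - 7550 = -9676)
m = √26219 (m = √(14048 + (12213 - 1*42)) = √(14048 + (12213 - 42)) = √(14048 + 12171) = √26219 ≈ 161.92)
(-5683 + m)/((85 - 89)² + M) = (-5683 + √26219)/((85 - 89)² - 9676) = (-5683 + √26219)/((-4)² - 9676) = (-5683 + √26219)/(16 - 9676) = (-5683 + √26219)/(-9660) = (-5683 + √26219)*(-1/9660) = 5683/9660 - √26219/9660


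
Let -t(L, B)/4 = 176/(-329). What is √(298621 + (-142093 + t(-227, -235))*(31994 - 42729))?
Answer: 4*√10321077046966/329 ≈ 39060.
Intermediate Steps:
t(L, B) = 704/329 (t(L, B) = -704/(-329) = -704*(-1)/329 = -4*(-176/329) = 704/329)
√(298621 + (-142093 + t(-227, -235))*(31994 - 42729)) = √(298621 + (-142093 + 704/329)*(31994 - 42729)) = √(298621 - 46747893/329*(-10735)) = √(298621 + 501838631355/329) = √(501936877664/329) = 4*√10321077046966/329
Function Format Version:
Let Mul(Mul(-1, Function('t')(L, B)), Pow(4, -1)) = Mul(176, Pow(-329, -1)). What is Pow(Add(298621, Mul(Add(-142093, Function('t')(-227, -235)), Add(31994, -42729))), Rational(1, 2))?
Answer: Mul(Rational(4, 329), Pow(10321077046966, Rational(1, 2))) ≈ 39060.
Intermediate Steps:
Function('t')(L, B) = Rational(704, 329) (Function('t')(L, B) = Mul(-4, Mul(176, Pow(-329, -1))) = Mul(-4, Mul(176, Rational(-1, 329))) = Mul(-4, Rational(-176, 329)) = Rational(704, 329))
Pow(Add(298621, Mul(Add(-142093, Function('t')(-227, -235)), Add(31994, -42729))), Rational(1, 2)) = Pow(Add(298621, Mul(Add(-142093, Rational(704, 329)), Add(31994, -42729))), Rational(1, 2)) = Pow(Add(298621, Mul(Rational(-46747893, 329), -10735)), Rational(1, 2)) = Pow(Add(298621, Rational(501838631355, 329)), Rational(1, 2)) = Pow(Rational(501936877664, 329), Rational(1, 2)) = Mul(Rational(4, 329), Pow(10321077046966, Rational(1, 2)))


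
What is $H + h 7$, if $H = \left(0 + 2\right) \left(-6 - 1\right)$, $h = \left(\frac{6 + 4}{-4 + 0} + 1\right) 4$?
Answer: $-56$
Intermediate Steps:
$h = -6$ ($h = \left(\frac{10}{-4} + 1\right) 4 = \left(10 \left(- \frac{1}{4}\right) + 1\right) 4 = \left(- \frac{5}{2} + 1\right) 4 = \left(- \frac{3}{2}\right) 4 = -6$)
$H = -14$ ($H = 2 \left(-7\right) = -14$)
$H + h 7 = -14 - 42 = -56$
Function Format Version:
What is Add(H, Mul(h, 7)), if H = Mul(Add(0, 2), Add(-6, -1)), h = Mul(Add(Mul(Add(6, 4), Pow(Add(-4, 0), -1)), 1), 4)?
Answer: -56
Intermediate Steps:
h = -6 (h = Mul(Add(Mul(10, Pow(-4, -1)), 1), 4) = Mul(Add(Mul(10, Rational(-1, 4)), 1), 4) = Mul(Add(Rational(-5, 2), 1), 4) = Mul(Rational(-3, 2), 4) = -6)
H = -14 (H = Mul(2, -7) = -14)
Add(H, Mul(h, 7)) = Add(-14, Mul(-6, 7)) = Add(-14, -42) = -56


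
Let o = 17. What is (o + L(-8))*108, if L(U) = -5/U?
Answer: 3807/2 ≈ 1903.5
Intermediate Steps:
(o + L(-8))*108 = (17 - 5/(-8))*108 = (17 - 5*(-1/8))*108 = (17 + 5/8)*108 = (141/8)*108 = 3807/2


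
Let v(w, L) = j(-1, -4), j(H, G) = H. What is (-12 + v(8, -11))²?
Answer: 169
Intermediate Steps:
v(w, L) = -1
(-12 + v(8, -11))² = (-12 - 1)² = (-13)² = 169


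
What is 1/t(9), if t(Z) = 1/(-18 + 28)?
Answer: 10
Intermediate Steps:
t(Z) = ⅒ (t(Z) = 1/10 = ⅒)
1/t(9) = 1/(⅒) = 10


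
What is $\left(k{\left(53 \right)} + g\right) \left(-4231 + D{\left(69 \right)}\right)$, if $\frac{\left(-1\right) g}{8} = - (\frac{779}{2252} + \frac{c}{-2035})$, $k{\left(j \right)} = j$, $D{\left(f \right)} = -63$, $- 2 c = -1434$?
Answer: $- \frac{260489184938}{1145705} \approx -2.2736 \cdot 10^{5}$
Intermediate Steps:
$c = 717$ ($c = \left(- \frac{1}{2}\right) \left(-1434\right) = 717$)
$g = - \frac{58838}{1145705}$ ($g = - 8 \left(- (\frac{779}{2252} + \frac{717}{-2035})\right) = - 8 \left(- (779 \cdot \frac{1}{2252} + 717 \left(- \frac{1}{2035}\right))\right) = - 8 \left(- (\frac{779}{2252} - \frac{717}{2035})\right) = - 8 \left(\left(-1\right) \left(- \frac{29419}{4582820}\right)\right) = \left(-8\right) \frac{29419}{4582820} = - \frac{58838}{1145705} \approx -0.051355$)
$\left(k{\left(53 \right)} + g\right) \left(-4231 + D{\left(69 \right)}\right) = \left(53 - \frac{58838}{1145705}\right) \left(-4231 - 63\right) = \frac{60663527}{1145705} \left(-4294\right) = - \frac{260489184938}{1145705}$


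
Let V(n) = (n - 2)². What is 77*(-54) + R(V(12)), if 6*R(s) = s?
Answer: -12424/3 ≈ -4141.3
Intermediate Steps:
V(n) = (-2 + n)²
R(s) = s/6
77*(-54) + R(V(12)) = 77*(-54) + (-2 + 12)²/6 = -4158 + (⅙)*10² = -4158 + (⅙)*100 = -4158 + 50/3 = -12424/3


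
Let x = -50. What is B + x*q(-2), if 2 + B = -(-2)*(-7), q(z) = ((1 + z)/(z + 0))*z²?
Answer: -116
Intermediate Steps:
q(z) = z*(1 + z) (q(z) = ((1 + z)/z)*z² = z*(1 + z))
B = -16 (B = -2 - (-2)*(-7) = -2 - 1*14 = -2 - 14 = -16)
B + x*q(-2) = -16 - (-100)*(1 - 2) = -16 - (-100)*(-1) = -16 - 50*2 = -16 - 100 = -116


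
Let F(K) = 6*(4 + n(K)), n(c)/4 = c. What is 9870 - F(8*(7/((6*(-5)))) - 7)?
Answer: 50294/5 ≈ 10059.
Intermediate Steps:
n(c) = 4*c
F(K) = 24 + 24*K (F(K) = 6*(4 + 4*K) = 24 + 24*K)
9870 - F(8*(7/((6*(-5)))) - 7) = 9870 - (24 + 24*(8*(7/((6*(-5)))) - 7)) = 9870 - (24 + 24*(8*(7/(-30)) - 7)) = 9870 - (24 + 24*(8*(7*(-1/30)) - 7)) = 9870 - (24 + 24*(8*(-7/30) - 7)) = 9870 - (24 + 24*(-28/15 - 7)) = 9870 - (24 + 24*(-133/15)) = 9870 - (24 - 1064/5) = 9870 - 1*(-944/5) = 9870 + 944/5 = 50294/5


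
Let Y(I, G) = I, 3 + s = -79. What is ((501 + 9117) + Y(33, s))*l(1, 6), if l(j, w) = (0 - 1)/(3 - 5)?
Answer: 9651/2 ≈ 4825.5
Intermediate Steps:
s = -82 (s = -3 - 79 = -82)
l(j, w) = ½ (l(j, w) = -1/(-2) = -1*(-½) = ½)
((501 + 9117) + Y(33, s))*l(1, 6) = ((501 + 9117) + 33)*(½) = (9618 + 33)*(½) = 9651*(½) = 9651/2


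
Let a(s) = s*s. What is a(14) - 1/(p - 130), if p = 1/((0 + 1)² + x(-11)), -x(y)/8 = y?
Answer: 2267613/11569 ≈ 196.01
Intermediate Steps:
x(y) = -8*y
a(s) = s²
p = 1/89 (p = 1/((0 + 1)² - 8*(-11)) = 1/(1² + 88) = 1/(1 + 88) = 1/89 ≈ 0.011236)
a(14) - 1/(p - 130) = 14² - 1/(1/89 - 130) = 196 - 1/(-11569/89) = 196 - 1*(-89/11569) = 196 + 89/11569 = 2267613/11569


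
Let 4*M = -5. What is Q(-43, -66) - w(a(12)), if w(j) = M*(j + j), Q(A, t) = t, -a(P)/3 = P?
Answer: -156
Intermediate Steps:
M = -5/4 (M = (1/4)*(-5) = -5/4 ≈ -1.2500)
a(P) = -3*P
w(j) = -5*j/2 (w(j) = -5*(j + j)/4 = -5*j/2)
Q(-43, -66) - w(a(12)) = -66 - (-5)*(-3*12)/2 = -66 - (-5)*(-36)/2 = -66 - 1*90 = -66 - 90 = -156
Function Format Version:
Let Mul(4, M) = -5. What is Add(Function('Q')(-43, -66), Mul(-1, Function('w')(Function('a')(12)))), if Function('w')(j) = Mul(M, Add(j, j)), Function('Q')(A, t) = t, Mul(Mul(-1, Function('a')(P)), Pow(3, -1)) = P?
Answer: -156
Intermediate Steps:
M = Rational(-5, 4) (M = Mul(Rational(1, 4), -5) = Rational(-5, 4) ≈ -1.2500)
Function('a')(P) = Mul(-3, P)
Function('w')(j) = Mul(Rational(-5, 2), j) (Function('w')(j) = Mul(Rational(-5, 4), Add(j, j)) = Mul(Rational(-5, 4), Mul(2, j)) = Mul(Rational(-5, 2), j))
Add(Function('Q')(-43, -66), Mul(-1, Function('w')(Function('a')(12)))) = Add(-66, Mul(-1, Mul(Rational(-5, 2), Mul(-3, 12)))) = Add(-66, Mul(-1, Mul(Rational(-5, 2), -36))) = Add(-66, Mul(-1, 90)) = Add(-66, -90) = -156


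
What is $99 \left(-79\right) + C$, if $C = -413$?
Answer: $-8234$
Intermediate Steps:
$99 \left(-79\right) + C = 99 \left(-79\right) - 413 = -7821 - 413 = -8234$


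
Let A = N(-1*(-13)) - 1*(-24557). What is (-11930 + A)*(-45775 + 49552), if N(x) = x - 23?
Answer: 47654409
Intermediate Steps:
N(x) = -23 + x
A = 24547 (A = (-23 - 1*(-13)) - 1*(-24557) = (-23 + 13) + 24557 = -10 + 24557 = 24547)
(-11930 + A)*(-45775 + 49552) = (-11930 + 24547)*(-45775 + 49552) = 12617*3777 = 47654409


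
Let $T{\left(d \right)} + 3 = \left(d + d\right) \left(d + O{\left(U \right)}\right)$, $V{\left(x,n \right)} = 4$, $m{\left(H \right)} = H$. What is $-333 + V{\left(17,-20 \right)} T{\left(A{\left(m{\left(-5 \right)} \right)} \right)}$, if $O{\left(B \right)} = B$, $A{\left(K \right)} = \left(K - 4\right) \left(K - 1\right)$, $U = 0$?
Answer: $22983$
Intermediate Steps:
$A{\left(K \right)} = \left(-1 + K\right) \left(-4 + K\right)$ ($A{\left(K \right)} = \left(-4 + K\right) \left(-1 + K\right) = \left(-1 + K\right) \left(-4 + K\right)$)
$T{\left(d \right)} = -3 + 2 d^{2}$ ($T{\left(d \right)} = -3 + \left(d + d\right) \left(d + 0\right) = -3 + 2 d d = -3 + 2 d^{2}$)
$-333 + V{\left(17,-20 \right)} T{\left(A{\left(m{\left(-5 \right)} \right)} \right)} = -333 + 4 \left(-3 + 2 \left(4 + \left(-5\right)^{2} - -25\right)^{2}\right) = -333 + 4 \left(-3 + 2 \left(4 + 25 + 25\right)^{2}\right) = -333 + 4 \left(-3 + 2 \cdot 54^{2}\right) = -333 + 4 \left(-3 + 2 \cdot 2916\right) = -333 + 4 \left(-3 + 5832\right) = -333 + 4 \cdot 5829 = -333 + 23316 = 22983$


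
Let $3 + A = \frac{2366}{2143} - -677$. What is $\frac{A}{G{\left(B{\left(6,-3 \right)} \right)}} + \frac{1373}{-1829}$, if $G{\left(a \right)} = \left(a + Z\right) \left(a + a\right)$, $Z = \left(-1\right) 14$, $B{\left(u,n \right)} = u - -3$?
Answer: $- \frac{1455456301}{176379615} \approx -8.2518$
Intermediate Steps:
$A = \frac{1446748}{2143}$ ($A = -3 + \left(\frac{2366}{2143} - -677\right) = -3 + \left(2366 \cdot \frac{1}{2143} + 677\right) = -3 + \left(\frac{2366}{2143} + 677\right) = -3 + \frac{1453177}{2143} = \frac{1446748}{2143} \approx 675.1$)
$B{\left(u,n \right)} = 3 + u$ ($B{\left(u,n \right)} = u + 3 = 3 + u$)
$Z = -14$
$G{\left(a \right)} = 2 a \left(-14 + a\right)$ ($G{\left(a \right)} = \left(a - 14\right) \left(a + a\right) = \left(-14 + a\right) 2 a = 2 a \left(-14 + a\right)$)
$\frac{A}{G{\left(B{\left(6,-3 \right)} \right)}} + \frac{1373}{-1829} = \frac{1446748}{2143 \cdot 2 \left(3 + 6\right) \left(-14 + \left(3 + 6\right)\right)} + \frac{1373}{-1829} = \frac{1446748}{2143 \cdot 2 \cdot 9 \left(-14 + 9\right)} + 1373 \left(- \frac{1}{1829}\right) = \frac{1446748}{2143 \cdot 2 \cdot 9 \left(-5\right)} - \frac{1373}{1829} = \frac{1446748}{2143 \left(-90\right)} - \frac{1373}{1829} = \frac{1446748}{2143} \left(- \frac{1}{90}\right) - \frac{1373}{1829} = - \frac{723374}{96435} - \frac{1373}{1829} = - \frac{1455456301}{176379615}$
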